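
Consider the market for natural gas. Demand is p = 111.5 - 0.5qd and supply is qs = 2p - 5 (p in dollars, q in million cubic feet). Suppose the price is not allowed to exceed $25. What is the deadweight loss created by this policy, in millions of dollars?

2048

Rearranging demand gives qd = 223 - 2p. Without the control the market clears where 223 - 2p = 2p - 5, i.e. p* = 57 and q* = 109.
Because the ceiling (25) lies below the market-clearing price, it is binding.
At p = 25: qd = 223 - 2·25 = 173 and qs = 2·25 - 5 = 45.
Quantity traded falls to 45. At q = 45 the demand price is (223 - 45)/2 = 89 and the supply price is (5 + 45)/2 = 25.
Deadweight loss = ½ · (89 - 25) · (109 - 45) = ½ · 64 · 64 = 2048.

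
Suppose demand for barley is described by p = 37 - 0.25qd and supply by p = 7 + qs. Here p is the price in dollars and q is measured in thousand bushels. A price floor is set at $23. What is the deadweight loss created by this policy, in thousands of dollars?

0

Rearranging demand gives qd = 148 - 4p; rearranging supply gives qs = p - 7. Without the control the market clears where 148 - 4p = p - 7, i.e. p* = 31 and q* = 24.
Since 23 is below p* = 31, the floor does not bind and the free-market outcome prevails.
Since the control does not bind, no trades are prevented and deadweight loss is zero.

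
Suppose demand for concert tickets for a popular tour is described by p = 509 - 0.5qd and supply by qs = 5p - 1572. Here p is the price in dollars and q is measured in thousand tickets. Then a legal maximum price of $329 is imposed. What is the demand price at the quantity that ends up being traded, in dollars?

472.5

Rearranging demand gives qd = 1018 - 2p. Equilibrium: 1018 - 2p = 5p - 1572, so 2590 = 7p and p* = 370, q* = 278.
Since 329 < 370, the ceiling is binding.
At p = 329: qd = 1018 - 2·329 = 360 and qs = 5·329 - 1572 = 73.
Only 73 units reach the market. On the demand curve, the marginal buyer's willingness to pay at q = 73 is (1018 - 73)/2 = 472.5.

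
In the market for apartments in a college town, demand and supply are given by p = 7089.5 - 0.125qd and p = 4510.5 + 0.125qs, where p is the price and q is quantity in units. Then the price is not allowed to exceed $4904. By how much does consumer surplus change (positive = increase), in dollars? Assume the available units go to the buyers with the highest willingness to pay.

Rearranging demand gives qd = 56716 - 8p; rearranging supply gives qs = 8p - 36084. In a free market, 56716 - 8p = 8p - 36084 gives the equilibrium p* = 5800, q* = 10316.
Because the ceiling (4904) lies below the market-clearing price, it is binding.
At p = 4904: qd = 56716 - 8·4904 = 17484 and qs = 8·4904 - 36084 = 3148.
Consumer surplus without the control is ½ · (7089.5 - 5800) · 10316 = 6651241.
With the ceiling, 3148 units are sold at 4904 (assume they go to the highest-value buyers). The demand price at q = 3148 is 6696, so CS = ½ · [(7089.5 - 4904) + (6696 - 4904)] · 3148 = 6260585.
Change in consumer surplus = 6260585 - 6651241 = -390656.

-390656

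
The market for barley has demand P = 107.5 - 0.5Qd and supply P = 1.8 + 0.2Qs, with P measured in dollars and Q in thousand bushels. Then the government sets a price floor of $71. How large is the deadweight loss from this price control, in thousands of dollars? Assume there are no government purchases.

2129.4

Rearranging demand gives Qd = 215 - 2P; rearranging supply gives Qs = 5P - 9. Equilibrium: 215 - 2P = 5P - 9, so 224 = 7P and P* = 32, Q* = 151.
The floor of 71 is above the equilibrium price 32, so it binds.
At P = 71: Qd = 215 - 2·71 = 73 and Qs = 5·71 - 9 = 346.
Quantity traded falls to 73. At Q = 73 the demand price is (215 - 73)/2 = 71 and the supply price is (9 + 73)/5 = 16.4.
Deadweight loss = ½ · (71 - 16.4) · (151 - 73) = ½ · 54.6 · 78 = 2129.4.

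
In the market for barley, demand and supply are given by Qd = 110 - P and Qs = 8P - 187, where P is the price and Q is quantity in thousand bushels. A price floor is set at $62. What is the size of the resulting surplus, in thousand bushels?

261

In a free market, 110 - P = 8P - 187 gives the equilibrium P* = 33, Q* = 77.
Since 62 > 33, the floor is binding.
At P = 62: Qd = 110 - 62 = 48 and Qs = 8·62 - 187 = 309.
Surplus = Qs - Qd = 309 - 48 = 261.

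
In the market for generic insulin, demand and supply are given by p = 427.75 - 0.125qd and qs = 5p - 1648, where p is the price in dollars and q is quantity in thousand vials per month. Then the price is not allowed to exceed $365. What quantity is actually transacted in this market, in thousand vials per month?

Rearranging demand gives qd = 3422 - 8p. In a free market, 3422 - 8p = 5p - 1648 gives the equilibrium p* = 390, q* = 302.
Because the ceiling (365) lies below the market-clearing price, it is binding.
At p = 365: qd = 3422 - 8·365 = 502 and qs = 5·365 - 1648 = 177.
The quantity actually transacted is the short side, supply: 177.

177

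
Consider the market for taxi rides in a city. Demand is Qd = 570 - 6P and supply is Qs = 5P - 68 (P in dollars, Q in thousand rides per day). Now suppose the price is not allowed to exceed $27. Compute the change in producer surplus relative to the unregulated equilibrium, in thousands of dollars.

Equilibrium: 570 - 6P = 5P - 68, so 638 = 11P and P* = 58, Q* = 222.
The ceiling of 27 is below the equilibrium price 58, so it binds.
At P = 27: Qd = 570 - 6·27 = 408 and Qs = 5·27 - 68 = 67.
Producer surplus without the control is ½ · (58 - 13.6) · 222 = 4928.4.
With the ceiling, producers sell 67 units at 27, so PS = ½ · (27 - 13.6) · 67 = 448.9.
Change in producer surplus = 448.9 - 4928.4 = -4479.5.

-4479.5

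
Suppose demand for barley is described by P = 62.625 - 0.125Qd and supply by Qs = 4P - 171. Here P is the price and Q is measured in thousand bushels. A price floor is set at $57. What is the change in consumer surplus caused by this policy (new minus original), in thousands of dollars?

-49

Rearranging demand gives Qd = 501 - 8P. In a free market, 501 - 8P = 4P - 171 gives the equilibrium P* = 56, Q* = 53.
Because the floor (57) lies above the market-clearing price, it is binding.
At P = 57: Qd = 501 - 8·57 = 45 and Qs = 4·57 - 171 = 57.
Consumer surplus without the control is ½ · (62.625 - 56) · 53 = 175.5625.
With the floor, consumers buy 45 units at 57, so CS = ½ · (62.625 - 57) · 45 = 126.5625.
Change in consumer surplus = 126.5625 - 175.5625 = -49.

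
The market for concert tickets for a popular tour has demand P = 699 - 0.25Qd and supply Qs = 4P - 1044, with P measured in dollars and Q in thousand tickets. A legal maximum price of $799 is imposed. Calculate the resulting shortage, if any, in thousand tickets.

Rearranging demand gives Qd = 2796 - 4P. In a free market, 2796 - 4P = 4P - 1044 gives the equilibrium P* = 480, Q* = 876.
The ceiling of 799 is above the equilibrium price 480, so it is not binding; the market clears at P* = 480, Q* = 876.
Since the control does not bind, there is no shortage.

0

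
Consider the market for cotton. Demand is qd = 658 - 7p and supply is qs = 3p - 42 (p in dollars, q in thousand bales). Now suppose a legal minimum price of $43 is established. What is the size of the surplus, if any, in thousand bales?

Without the control the market clears where 658 - 7p = 3p - 42, i.e. p* = 70 and q* = 168.
The floor of 43 is below the equilibrium price 70, so it is not binding; the market clears at p* = 70, q* = 168.
Since the control does not bind, there is no surplus.

0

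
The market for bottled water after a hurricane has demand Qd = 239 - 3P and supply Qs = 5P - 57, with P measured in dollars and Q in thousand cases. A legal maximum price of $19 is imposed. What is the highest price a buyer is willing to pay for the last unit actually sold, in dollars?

Setting quantity demanded equal to quantity supplied, 239 - 3P = 5P - 57, gives P* = 37 and Q* = 128.
Because the ceiling (19) lies below the market-clearing price, it is binding.
At P = 19: Qd = 239 - 3·19 = 182 and Qs = 5·19 - 57 = 38.
Only 38 units reach the market. On the demand curve, the marginal buyer's willingness to pay at Q = 38 is (239 - 38)/3 = 67.

67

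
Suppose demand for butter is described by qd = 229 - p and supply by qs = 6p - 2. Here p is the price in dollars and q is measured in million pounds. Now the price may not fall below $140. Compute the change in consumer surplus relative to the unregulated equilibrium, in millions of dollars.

-15247.5

In a free market, 229 - p = 6p - 2 gives the equilibrium p* = 33, q* = 196.
The floor of 140 is above the equilibrium price 33, so it binds.
At p = 140: qd = 229 - 140 = 89 and qs = 6·140 - 2 = 838.
Consumer surplus without the control is ½ · (229 - 33) · 196 = 19208.
With the floor, consumers buy 89 units at 140, so CS = ½ · (229 - 140) · 89 = 3960.5.
Change in consumer surplus = 3960.5 - 19208 = -15247.5.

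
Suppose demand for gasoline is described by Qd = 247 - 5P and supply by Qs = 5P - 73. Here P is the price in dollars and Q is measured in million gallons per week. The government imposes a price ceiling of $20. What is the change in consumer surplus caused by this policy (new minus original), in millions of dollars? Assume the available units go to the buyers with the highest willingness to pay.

Setting quantity demanded equal to quantity supplied, 247 - 5P = 5P - 73, gives P* = 32 and Q* = 87.
Since 20 < 32, the ceiling is binding.
At P = 20: Qd = 247 - 5·20 = 147 and Qs = 5·20 - 73 = 27.
Consumer surplus without the control is ½ · (49.4 - 32) · 87 = 756.9.
With the ceiling, 27 units are sold at 20 (assume they go to the highest-value buyers). The demand price at Q = 27 is 44, so CS = ½ · [(49.4 - 20) + (44 - 20)] · 27 = 720.9.
Change in consumer surplus = 720.9 - 756.9 = -36.

-36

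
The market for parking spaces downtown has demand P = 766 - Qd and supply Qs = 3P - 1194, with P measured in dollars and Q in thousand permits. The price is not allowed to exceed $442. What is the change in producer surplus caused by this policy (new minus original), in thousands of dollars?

-9792

Rearranging demand gives Qd = 766 - P. Without the control the market clears where 766 - P = 3P - 1194, i.e. P* = 490 and Q* = 276.
The ceiling of 442 is below the equilibrium price 490, so it binds.
At P = 442: Qd = 766 - 442 = 324 and Qs = 3·442 - 1194 = 132.
Producer surplus without the control is ½ · (490 - 398) · 276 = 12696.
With the ceiling, producers sell 132 units at 442, so PS = ½ · (442 - 398) · 132 = 2904.
Change in producer surplus = 2904 - 12696 = -9792.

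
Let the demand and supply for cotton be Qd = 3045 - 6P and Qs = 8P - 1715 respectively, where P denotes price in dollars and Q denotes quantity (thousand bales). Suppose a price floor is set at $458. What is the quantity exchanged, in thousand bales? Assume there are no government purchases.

Without the control the market clears where 3045 - 6P = 8P - 1715, i.e. P* = 340 and Q* = 1005.
The floor of 458 is above the equilibrium price 340, so it binds.
At P = 458: Qd = 3045 - 6·458 = 297 and Qs = 8·458 - 1715 = 1949.
The quantity actually transacted is the short side, demand: 297.

297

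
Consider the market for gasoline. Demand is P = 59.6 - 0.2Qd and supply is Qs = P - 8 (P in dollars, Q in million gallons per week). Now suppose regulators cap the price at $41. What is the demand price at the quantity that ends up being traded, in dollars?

Rearranging demand gives Qd = 298 - 5P. Equilibrium: 298 - 5P = P - 8, so 306 = 6P and P* = 51, Q* = 43.
Because the ceiling (41) lies below the market-clearing price, it is binding.
At P = 41: Qd = 298 - 5·41 = 93 and Qs = 41 - 8 = 33.
Only 33 units reach the market. On the demand curve, the marginal buyer's willingness to pay at Q = 33 is (298 - 33)/5 = 53.

53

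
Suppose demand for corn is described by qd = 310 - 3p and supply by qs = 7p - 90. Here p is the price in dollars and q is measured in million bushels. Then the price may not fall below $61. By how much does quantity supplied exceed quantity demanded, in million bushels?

Setting quantity demanded equal to quantity supplied, 310 - 3p = 7p - 90, gives p* = 40 and q* = 190.
Because the floor (61) lies above the market-clearing price, it is binding.
At p = 61: qd = 310 - 3·61 = 127 and qs = 7·61 - 90 = 337.
Surplus = qs - qd = 337 - 127 = 210.

210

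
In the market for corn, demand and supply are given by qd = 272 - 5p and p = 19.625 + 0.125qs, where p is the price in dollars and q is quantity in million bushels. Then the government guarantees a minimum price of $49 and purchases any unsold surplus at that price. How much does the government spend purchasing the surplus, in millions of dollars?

Rearranging supply gives qs = 8p - 157. Equilibrium: 272 - 5p = 8p - 157, so 429 = 13p and p* = 33, q* = 107.
Since 49 > 33, the floor is binding.
At p = 49: qd = 272 - 5·49 = 27 and qs = 8·49 - 157 = 235.
Surplus = qs - qd = 208.
Government expenditure = surplus × support price = 208 × 49 = 10192.

10192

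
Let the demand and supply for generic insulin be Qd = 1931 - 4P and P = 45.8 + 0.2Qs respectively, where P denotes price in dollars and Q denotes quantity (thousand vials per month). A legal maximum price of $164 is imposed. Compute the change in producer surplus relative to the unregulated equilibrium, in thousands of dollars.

Rearranging supply gives Qs = 5P - 229. Setting quantity demanded equal to quantity supplied, 1931 - 4P = 5P - 229, gives P* = 240 and Q* = 971.
Because the ceiling (164) lies below the market-clearing price, it is binding.
At P = 164: Qd = 1931 - 4·164 = 1275 and Qs = 5·164 - 229 = 591.
Producer surplus without the control is ½ · (240 - 45.8) · 971 = 94284.1.
With the ceiling, producers sell 591 units at 164, so PS = ½ · (164 - 45.8) · 591 = 34928.1.
Change in producer surplus = 34928.1 - 94284.1 = -59356.

-59356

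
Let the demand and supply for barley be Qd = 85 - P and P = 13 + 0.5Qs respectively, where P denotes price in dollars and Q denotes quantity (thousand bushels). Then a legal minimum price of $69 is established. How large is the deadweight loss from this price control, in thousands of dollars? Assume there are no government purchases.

Rearranging supply gives Qs = 2P - 26. Setting quantity demanded equal to quantity supplied, 85 - P = 2P - 26, gives P* = 37 and Q* = 48.
Because the floor (69) lies above the market-clearing price, it is binding.
At P = 69: Qd = 85 - 69 = 16 and Qs = 2·69 - 26 = 112.
Quantity traded falls to 16. At Q = 16 the demand price is 85 - 16 = 69 and the supply price is (26 + 16)/2 = 21.
Deadweight loss = ½ · (69 - 21) · (48 - 16) = ½ · 48 · 32 = 768.

768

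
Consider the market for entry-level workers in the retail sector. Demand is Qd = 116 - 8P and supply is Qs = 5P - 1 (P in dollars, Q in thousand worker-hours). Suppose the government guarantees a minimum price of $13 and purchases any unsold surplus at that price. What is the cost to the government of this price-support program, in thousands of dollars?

Setting quantity demanded equal to quantity supplied, 116 - 8P = 5P - 1, gives P* = 9 and Q* = 44.
Since 13 > 9, the floor is binding.
At P = 13: Qd = 116 - 8·13 = 12 and Qs = 5·13 - 1 = 64.
Surplus = Qs - Qd = 52.
Government expenditure = surplus × support price = 52 × 13 = 676.

676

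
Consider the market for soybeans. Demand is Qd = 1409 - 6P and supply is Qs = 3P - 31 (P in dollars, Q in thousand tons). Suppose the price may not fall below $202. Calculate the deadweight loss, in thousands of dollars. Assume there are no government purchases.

Without the control the market clears where 1409 - 6P = 3P - 31, i.e. P* = 160 and Q* = 449.
Since 202 > 160, the floor is binding.
At P = 202: Qd = 1409 - 6·202 = 197 and Qs = 3·202 - 31 = 575.
Quantity traded falls to 197. At Q = 197 the demand price is (1409 - 197)/6 = 202 and the supply price is (31 + 197)/3 = 76.
Deadweight loss = ½ · (202 - 76) · (449 - 197) = ½ · 126 · 252 = 15876.

15876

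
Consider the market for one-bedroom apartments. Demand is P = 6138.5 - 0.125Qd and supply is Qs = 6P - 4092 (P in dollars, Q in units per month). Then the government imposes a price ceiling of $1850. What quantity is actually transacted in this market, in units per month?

7008

Rearranging demand gives Qd = 49108 - 8P. In a free market, 49108 - 8P = 6P - 4092 gives the equilibrium P* = 3800, Q* = 18708.
The ceiling of 1850 is below the equilibrium price 3800, so it binds.
At P = 1850: Qd = 49108 - 8·1850 = 34308 and Qs = 6·1850 - 4092 = 7008.
The quantity actually transacted is the short side, supply: 7008.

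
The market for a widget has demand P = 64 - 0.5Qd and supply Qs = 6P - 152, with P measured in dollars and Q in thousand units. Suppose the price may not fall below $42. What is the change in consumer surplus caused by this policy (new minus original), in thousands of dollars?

-357

Rearranging demand gives Qd = 128 - 2P. Without the control the market clears where 128 - 2P = 6P - 152, i.e. P* = 35 and Q* = 58.
Because the floor (42) lies above the market-clearing price, it is binding.
At P = 42: Qd = 128 - 2·42 = 44 and Qs = 6·42 - 152 = 100.
Consumer surplus without the control is ½ · (64 - 35) · 58 = 841.
With the floor, consumers buy 44 units at 42, so CS = ½ · (64 - 42) · 44 = 484.
Change in consumer surplus = 484 - 841 = -357.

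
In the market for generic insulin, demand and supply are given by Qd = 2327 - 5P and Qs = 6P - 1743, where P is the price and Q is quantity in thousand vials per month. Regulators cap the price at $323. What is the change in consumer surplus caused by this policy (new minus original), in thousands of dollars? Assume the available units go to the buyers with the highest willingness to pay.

1212.6

Setting quantity demanded equal to quantity supplied, 2327 - 5P = 6P - 1743, gives P* = 370 and Q* = 477.
Since 323 < 370, the ceiling is binding.
At P = 323: Qd = 2327 - 5·323 = 712 and Qs = 6·323 - 1743 = 195.
Consumer surplus without the control is ½ · (465.4 - 370) · 477 = 22752.9.
With the ceiling, 195 units are sold at 323 (assume they go to the highest-value buyers). The demand price at Q = 195 is 426.4, so CS = ½ · [(465.4 - 323) + (426.4 - 323)] · 195 = 23965.5.
Change in consumer surplus = 23965.5 - 22752.9 = 1212.6.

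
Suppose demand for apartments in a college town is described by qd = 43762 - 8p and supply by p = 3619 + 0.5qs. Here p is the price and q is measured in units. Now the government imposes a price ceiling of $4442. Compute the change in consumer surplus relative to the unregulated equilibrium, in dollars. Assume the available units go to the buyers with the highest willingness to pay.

Rearranging supply gives qs = 2p - 7238. In a free market, 43762 - 8p = 2p - 7238 gives the equilibrium p* = 5100, q* = 2962.
The ceiling of 4442 is below the equilibrium price 5100, so it binds.
At p = 4442: qd = 43762 - 8·4442 = 8226 and qs = 2·4442 - 7238 = 1646.
Consumer surplus without the control is ½ · (5470.25 - 5100) · 2962 = 548340.25.
With the ceiling, 1646 units are sold at 4442 (assume they go to the highest-value buyers). The demand price at q = 1646 is 5264.5, so CS = ½ · [(5470.25 - 4442) + (5264.5 - 4442)] · 1646 = 1523167.25.
Change in consumer surplus = 1523167.25 - 548340.25 = 974827.

974827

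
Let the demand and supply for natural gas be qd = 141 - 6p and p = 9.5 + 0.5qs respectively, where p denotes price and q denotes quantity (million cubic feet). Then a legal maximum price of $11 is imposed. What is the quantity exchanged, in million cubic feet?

Rearranging supply gives qs = 2p - 19. Setting quantity demanded equal to quantity supplied, 141 - 6p = 2p - 19, gives p* = 20 and q* = 21.
Since 11 < 20, the ceiling is binding.
At p = 11: qd = 141 - 6·11 = 75 and qs = 2·11 - 19 = 3.
The quantity actually transacted is the short side, supply: 3.

3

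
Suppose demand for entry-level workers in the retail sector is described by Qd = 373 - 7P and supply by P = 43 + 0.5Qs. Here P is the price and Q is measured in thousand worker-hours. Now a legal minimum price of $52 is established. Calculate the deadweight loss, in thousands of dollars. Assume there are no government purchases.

15.75

Rearranging supply gives Qs = 2P - 86. Equilibrium: 373 - 7P = 2P - 86, so 459 = 9P and P* = 51, Q* = 16.
The floor of 52 is above the equilibrium price 51, so it binds.
At P = 52: Qd = 373 - 7·52 = 9 and Qs = 2·52 - 86 = 18.
Quantity traded falls to 9. At Q = 9 the demand price is (373 - 9)/7 = 52 and the supply price is (86 + 9)/2 = 47.5.
Deadweight loss = ½ · (52 - 47.5) · (16 - 9) = ½ · 4.5 · 7 = 15.75.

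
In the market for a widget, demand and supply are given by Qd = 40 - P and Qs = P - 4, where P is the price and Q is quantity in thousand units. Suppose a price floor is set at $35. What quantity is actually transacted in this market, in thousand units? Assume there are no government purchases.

5

Without the control the market clears where 40 - P = P - 4, i.e. P* = 22 and Q* = 18.
Since 35 > 22, the floor is binding.
At P = 35: Qd = 40 - 35 = 5 and Qs = 35 - 4 = 31.
The quantity actually transacted is the short side, demand: 5.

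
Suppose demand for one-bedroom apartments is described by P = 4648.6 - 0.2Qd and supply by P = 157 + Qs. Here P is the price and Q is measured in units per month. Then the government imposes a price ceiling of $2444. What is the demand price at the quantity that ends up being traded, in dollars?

4191.2

Rearranging demand gives Qd = 23243 - 5P; rearranging supply gives Qs = P - 157. Without the control the market clears where 23243 - 5P = P - 157, i.e. P* = 3900 and Q* = 3743.
The ceiling of 2444 is below the equilibrium price 3900, so it binds.
At P = 2444: Qd = 23243 - 5·2444 = 11023 and Qs = 2444 - 157 = 2287.
Only 2287 units reach the market. On the demand curve, the marginal buyer's willingness to pay at Q = 2287 is (23243 - 2287)/5 = 4191.2.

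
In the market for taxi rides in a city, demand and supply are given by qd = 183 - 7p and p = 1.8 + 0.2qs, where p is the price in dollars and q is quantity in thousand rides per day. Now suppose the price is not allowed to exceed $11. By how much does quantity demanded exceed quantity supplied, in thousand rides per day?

Rearranging supply gives qs = 5p - 9. In a free market, 183 - 7p = 5p - 9 gives the equilibrium p* = 16, q* = 71.
The ceiling of 11 is below the equilibrium price 16, so it binds.
At p = 11: qd = 183 - 7·11 = 106 and qs = 5·11 - 9 = 46.
Shortage = qd - qs = 106 - 46 = 60.

60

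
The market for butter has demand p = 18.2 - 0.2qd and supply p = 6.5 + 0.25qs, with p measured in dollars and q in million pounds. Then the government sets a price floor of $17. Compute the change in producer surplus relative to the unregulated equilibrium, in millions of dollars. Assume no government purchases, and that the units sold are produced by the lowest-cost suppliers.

-26

Rearranging demand gives qd = 91 - 5p; rearranging supply gives qs = 4p - 26. Equilibrium: 91 - 5p = 4p - 26, so 117 = 9p and p* = 13, q* = 26.
The floor of 17 is above the equilibrium price 13, so it binds.
At p = 17: qd = 91 - 5·17 = 6 and qs = 4·17 - 26 = 42.
Producer surplus without the control is ½ · (13 - 6.5) · 26 = 84.5.
With the floor, 6 units are sold at 17. The supply price at q = 6 is 8, so PS = ½ · [(17 - 6.5) + (17 - 8)] · 6 = 58.5.
Change in producer surplus = 58.5 - 84.5 = -26.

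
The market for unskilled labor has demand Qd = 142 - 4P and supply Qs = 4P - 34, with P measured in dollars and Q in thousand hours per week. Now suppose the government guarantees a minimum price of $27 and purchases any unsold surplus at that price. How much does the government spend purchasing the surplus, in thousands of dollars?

Setting quantity demanded equal to quantity supplied, 142 - 4P = 4P - 34, gives P* = 22 and Q* = 54.
Because the floor (27) lies above the market-clearing price, it is binding.
At P = 27: Qd = 142 - 4·27 = 34 and Qs = 4·27 - 34 = 74.
Surplus = Qs - Qd = 40.
Government expenditure = surplus × support price = 40 × 27 = 1080.

1080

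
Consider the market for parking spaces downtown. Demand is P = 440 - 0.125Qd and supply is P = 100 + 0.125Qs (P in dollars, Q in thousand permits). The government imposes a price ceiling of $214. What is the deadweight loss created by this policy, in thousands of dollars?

25088

Rearranging demand gives Qd = 3520 - 8P; rearranging supply gives Qs = 8P - 800. Equilibrium: 3520 - 8P = 8P - 800, so 4320 = 16P and P* = 270, Q* = 1360.
Since 214 < 270, the ceiling is binding.
At P = 214: Qd = 3520 - 8·214 = 1808 and Qs = 8·214 - 800 = 912.
Quantity traded falls to 912. At Q = 912 the demand price is (3520 - 912)/8 = 326 and the supply price is (800 + 912)/8 = 214.
Deadweight loss = ½ · (326 - 214) · (1360 - 912) = ½ · 112 · 448 = 25088.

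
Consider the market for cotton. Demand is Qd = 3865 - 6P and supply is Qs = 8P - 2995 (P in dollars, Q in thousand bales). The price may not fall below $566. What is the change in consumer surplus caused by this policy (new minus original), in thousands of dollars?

In a free market, 3865 - 6P = 8P - 2995 gives the equilibrium P* = 490, Q* = 925.
Since 566 > 490, the floor is binding.
At P = 566: Qd = 3865 - 6·566 = 469 and Qs = 8·566 - 2995 = 1533.
Consumer surplus without the control is ½ · (3865/6 - 490) · 925 = 855625/12.
With the floor, consumers buy 469 units at 566, so CS = ½ · (3865/6 - 566) · 469 = 219961/12.
Change in consumer surplus = 219961/12 - 855625/12 = -52972.

-52972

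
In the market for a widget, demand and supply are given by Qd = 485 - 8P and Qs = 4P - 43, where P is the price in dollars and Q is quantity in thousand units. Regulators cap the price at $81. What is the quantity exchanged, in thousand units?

133

Without the control the market clears where 485 - 8P = 4P - 43, i.e. P* = 44 and Q* = 133.
Since 81 is above P* = 44, the ceiling does not bind and the free-market outcome prevails.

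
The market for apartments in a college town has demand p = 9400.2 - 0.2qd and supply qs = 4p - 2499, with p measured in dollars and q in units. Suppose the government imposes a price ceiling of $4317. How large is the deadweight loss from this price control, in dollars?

Rearranging demand gives qd = 47001 - 5p. Without the control the market clears where 47001 - 5p = 4p - 2499, i.e. p* = 5500 and q* = 19501.
Because the ceiling (4317) lies below the market-clearing price, it is binding.
At p = 4317: qd = 47001 - 5·4317 = 25416 and qs = 4·4317 - 2499 = 14769.
Quantity traded falls to 14769. At q = 14769 the demand price is (47001 - 14769)/5 = 6446.4 and the supply price is (2499 + 14769)/4 = 4317.
Deadweight loss = ½ · (6446.4 - 4317) · (19501 - 14769) = ½ · 2129.4 · 4732 = 5038160.4.

5038160.4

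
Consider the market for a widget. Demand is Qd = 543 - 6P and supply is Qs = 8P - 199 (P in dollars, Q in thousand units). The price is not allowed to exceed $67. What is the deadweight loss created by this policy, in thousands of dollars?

0

Setting quantity demanded equal to quantity supplied, 543 - 6P = 8P - 199, gives P* = 53 and Q* = 225.
The ceiling of 67 is above the equilibrium price 53, so it is not binding; the market clears at P* = 53, Q* = 225.
Since the control does not bind, no trades are prevented and deadweight loss is zero.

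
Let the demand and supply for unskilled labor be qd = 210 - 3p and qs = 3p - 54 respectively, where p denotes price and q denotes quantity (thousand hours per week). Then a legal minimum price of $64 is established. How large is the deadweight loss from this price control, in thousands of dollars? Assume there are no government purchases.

1200

Setting quantity demanded equal to quantity supplied, 210 - 3p = 3p - 54, gives p* = 44 and q* = 78.
Since 64 > 44, the floor is binding.
At p = 64: qd = 210 - 3·64 = 18 and qs = 3·64 - 54 = 138.
Quantity traded falls to 18. At q = 18 the demand price is (210 - 18)/3 = 64 and the supply price is (54 + 18)/3 = 24.
Deadweight loss = ½ · (64 - 24) · (78 - 18) = ½ · 40 · 60 = 1200.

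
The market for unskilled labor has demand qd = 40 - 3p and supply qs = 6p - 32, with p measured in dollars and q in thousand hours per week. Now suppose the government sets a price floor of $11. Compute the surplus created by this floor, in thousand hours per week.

Without the control the market clears where 40 - 3p = 6p - 32, i.e. p* = 8 and q* = 16.
Because the floor (11) lies above the market-clearing price, it is binding.
At p = 11: qd = 40 - 3·11 = 7 and qs = 6·11 - 32 = 34.
Surplus = qs - qd = 34 - 7 = 27.

27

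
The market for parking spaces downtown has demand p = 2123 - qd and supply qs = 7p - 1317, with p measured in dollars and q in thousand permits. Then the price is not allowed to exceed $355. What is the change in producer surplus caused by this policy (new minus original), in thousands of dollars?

Rearranging demand gives qd = 2123 - p. Equilibrium: 2123 - p = 7p - 1317, so 3440 = 8p and p* = 430, q* = 1693.
Since 355 < 430, the ceiling is binding.
At p = 355: qd = 2123 - 355 = 1768 and qs = 7·355 - 1317 = 1168.
Producer surplus without the control is ½ · (430 - 1317/7) · 1693 = 2866249/14.
With the ceiling, producers sell 1168 units at 355, so PS = ½ · (355 - 1317/7) · 1168 = 682112/7.
Change in producer surplus = 682112/7 - 2866249/14 = -107287.5.

-107287.5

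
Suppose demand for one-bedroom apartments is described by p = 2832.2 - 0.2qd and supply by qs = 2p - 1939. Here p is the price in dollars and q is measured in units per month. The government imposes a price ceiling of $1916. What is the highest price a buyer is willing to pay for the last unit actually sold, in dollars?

Rearranging demand gives qd = 14161 - 5p. Equilibrium: 14161 - 5p = 2p - 1939, so 16100 = 7p and p* = 2300, q* = 2661.
Because the ceiling (1916) lies below the market-clearing price, it is binding.
At p = 1916: qd = 14161 - 5·1916 = 4581 and qs = 2·1916 - 1939 = 1893.
Only 1893 units reach the market. On the demand curve, the marginal buyer's willingness to pay at q = 1893 is (14161 - 1893)/5 = 2453.6.

2453.6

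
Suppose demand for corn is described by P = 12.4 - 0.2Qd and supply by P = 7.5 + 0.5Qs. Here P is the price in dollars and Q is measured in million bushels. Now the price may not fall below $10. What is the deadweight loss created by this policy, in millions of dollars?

0

Rearranging demand gives Qd = 62 - 5P; rearranging supply gives Qs = 2P - 15. Equilibrium: 62 - 5P = 2P - 15, so 77 = 7P and P* = 11, Q* = 7.
The floor of 10 is below the equilibrium price 11, so it is not binding; the market clears at P* = 11, Q* = 7.
Since the control does not bind, no trades are prevented and deadweight loss is zero.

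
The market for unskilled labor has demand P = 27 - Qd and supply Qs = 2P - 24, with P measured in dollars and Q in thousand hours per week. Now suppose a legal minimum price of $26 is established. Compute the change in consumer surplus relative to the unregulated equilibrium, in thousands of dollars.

-49.5

Rearranging demand gives Qd = 27 - P. Equilibrium: 27 - P = 2P - 24, so 51 = 3P and P* = 17, Q* = 10.
Since 26 > 17, the floor is binding.
At P = 26: Qd = 27 - 26 = 1 and Qs = 2·26 - 24 = 28.
Consumer surplus without the control is ½ · (27 - 17) · 10 = 50.
With the floor, consumers buy 1 units at 26, so CS = ½ · (27 - 26) · 1 = 0.5.
Change in consumer surplus = 0.5 - 50 = -49.5.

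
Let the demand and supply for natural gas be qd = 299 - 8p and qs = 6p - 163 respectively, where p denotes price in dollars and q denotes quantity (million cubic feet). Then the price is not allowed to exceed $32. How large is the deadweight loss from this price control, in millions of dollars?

Equilibrium: 299 - 8p = 6p - 163, so 462 = 14p and p* = 33, q* = 35.
Because the ceiling (32) lies below the market-clearing price, it is binding.
At p = 32: qd = 299 - 8·32 = 43 and qs = 6·32 - 163 = 29.
Quantity traded falls to 29. At q = 29 the demand price is (299 - 29)/8 = 33.75 and the supply price is (163 + 29)/6 = 32.
Deadweight loss = ½ · (33.75 - 32) · (35 - 29) = ½ · 1.75 · 6 = 5.25.

5.25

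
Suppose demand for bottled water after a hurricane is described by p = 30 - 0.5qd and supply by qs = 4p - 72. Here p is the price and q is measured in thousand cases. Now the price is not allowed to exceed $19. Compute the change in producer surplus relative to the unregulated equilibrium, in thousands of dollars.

-30

Rearranging demand gives qd = 60 - 2p. Without the control the market clears where 60 - 2p = 4p - 72, i.e. p* = 22 and q* = 16.
Since 19 < 22, the ceiling is binding.
At p = 19: qd = 60 - 2·19 = 22 and qs = 4·19 - 72 = 4.
Producer surplus without the control is ½ · (22 - 18) · 16 = 32.
With the ceiling, producers sell 4 units at 19, so PS = ½ · (19 - 18) · 4 = 2.
Change in producer surplus = 2 - 32 = -30.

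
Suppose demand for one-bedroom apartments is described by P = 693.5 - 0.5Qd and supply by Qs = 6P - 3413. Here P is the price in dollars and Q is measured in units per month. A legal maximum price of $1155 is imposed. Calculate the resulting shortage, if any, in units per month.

Rearranging demand gives Qd = 1387 - 2P. In a free market, 1387 - 2P = 6P - 3413 gives the equilibrium P* = 600, Q* = 187.
The ceiling of 1155 is above the equilibrium price 600, so it is not binding; the market clears at P* = 600, Q* = 187.
Since the control does not bind, there is no shortage.

0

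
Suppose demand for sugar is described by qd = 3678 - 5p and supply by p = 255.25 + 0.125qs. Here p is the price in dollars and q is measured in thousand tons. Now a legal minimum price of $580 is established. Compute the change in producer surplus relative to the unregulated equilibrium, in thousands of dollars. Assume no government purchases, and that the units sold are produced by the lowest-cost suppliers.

Rearranging supply gives qs = 8p - 2042. Equilibrium: 3678 - 5p = 8p - 2042, so 5720 = 13p and p* = 440, q* = 1478.
The floor of 580 is above the equilibrium price 440, so it binds.
At p = 580: qd = 3678 - 5·580 = 778 and qs = 8·580 - 2042 = 2598.
Producer surplus without the control is ½ · (440 - 255.25) · 1478 = 136530.25.
With the floor, 778 units are sold at 580. The supply price at q = 778 is 352.5, so PS = ½ · [(580 - 255.25) + (580 - 352.5)] · 778 = 214825.25.
Change in producer surplus = 214825.25 - 136530.25 = 78295.

78295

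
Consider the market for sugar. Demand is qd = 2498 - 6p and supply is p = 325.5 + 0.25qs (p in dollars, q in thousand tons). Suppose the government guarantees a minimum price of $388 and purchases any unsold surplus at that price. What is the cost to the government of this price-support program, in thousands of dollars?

Rearranging supply gives qs = 4p - 1302. Equilibrium: 2498 - 6p = 4p - 1302, so 3800 = 10p and p* = 380, q* = 218.
The floor of 388 is above the equilibrium price 380, so it binds.
At p = 388: qd = 2498 - 6·388 = 170 and qs = 4·388 - 1302 = 250.
Surplus = qs - qd = 80.
Government expenditure = surplus × support price = 80 × 388 = 31040.

31040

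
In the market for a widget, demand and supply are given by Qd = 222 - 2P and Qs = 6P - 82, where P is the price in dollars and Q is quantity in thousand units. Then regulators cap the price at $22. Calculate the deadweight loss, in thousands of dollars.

3072

In a free market, 222 - 2P = 6P - 82 gives the equilibrium P* = 38, Q* = 146.
Since 22 < 38, the ceiling is binding.
At P = 22: Qd = 222 - 2·22 = 178 and Qs = 6·22 - 82 = 50.
Quantity traded falls to 50. At Q = 50 the demand price is (222 - 50)/2 = 86 and the supply price is (82 + 50)/6 = 22.
Deadweight loss = ½ · (86 - 22) · (146 - 50) = ½ · 64 · 96 = 3072.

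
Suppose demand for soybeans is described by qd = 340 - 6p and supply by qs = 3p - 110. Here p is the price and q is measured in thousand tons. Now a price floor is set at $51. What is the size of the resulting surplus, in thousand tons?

9

Setting quantity demanded equal to quantity supplied, 340 - 6p = 3p - 110, gives p* = 50 and q* = 40.
Since 51 > 50, the floor is binding.
At p = 51: qd = 340 - 6·51 = 34 and qs = 3·51 - 110 = 43.
Surplus = qs - qd = 43 - 34 = 9.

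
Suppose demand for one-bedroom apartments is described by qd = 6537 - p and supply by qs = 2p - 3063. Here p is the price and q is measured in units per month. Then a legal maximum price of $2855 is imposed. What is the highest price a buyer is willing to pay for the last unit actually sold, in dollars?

3890

In a free market, 6537 - p = 2p - 3063 gives the equilibrium p* = 3200, q* = 3337.
Since 2855 < 3200, the ceiling is binding.
At p = 2855: qd = 6537 - 2855 = 3682 and qs = 2·2855 - 3063 = 2647.
Only 2647 units reach the market. On the demand curve, the marginal buyer's willingness to pay at q = 2647 is (6537 - 2647) = 3890.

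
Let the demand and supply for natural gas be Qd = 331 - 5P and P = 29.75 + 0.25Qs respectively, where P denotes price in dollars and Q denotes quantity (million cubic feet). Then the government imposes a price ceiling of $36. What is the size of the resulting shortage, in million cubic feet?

Rearranging supply gives Qs = 4P - 119. Setting quantity demanded equal to quantity supplied, 331 - 5P = 4P - 119, gives P* = 50 and Q* = 81.
Since 36 < 50, the ceiling is binding.
At P = 36: Qd = 331 - 5·36 = 151 and Qs = 4·36 - 119 = 25.
Shortage = Qd - Qs = 151 - 25 = 126.

126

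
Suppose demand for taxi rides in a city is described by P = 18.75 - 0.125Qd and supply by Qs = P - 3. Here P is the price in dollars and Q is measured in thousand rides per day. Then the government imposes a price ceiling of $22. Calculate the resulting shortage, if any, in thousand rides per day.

0

Rearranging demand gives Qd = 150 - 8P. Equilibrium: 150 - 8P = P - 3, so 153 = 9P and P* = 17, Q* = 14.
The ceiling of 22 is above the equilibrium price 17, so it is not binding; the market clears at P* = 17, Q* = 14.
Since the control does not bind, there is no shortage.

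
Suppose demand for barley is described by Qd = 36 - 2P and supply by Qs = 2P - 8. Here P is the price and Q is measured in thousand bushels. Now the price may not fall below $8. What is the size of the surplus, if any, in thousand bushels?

Equilibrium: 36 - 2P = 2P - 8, so 44 = 4P and P* = 11, Q* = 14.
Since 8 is below P* = 11, the floor does not bind and the free-market outcome prevails.
Since the control does not bind, there is no surplus.

0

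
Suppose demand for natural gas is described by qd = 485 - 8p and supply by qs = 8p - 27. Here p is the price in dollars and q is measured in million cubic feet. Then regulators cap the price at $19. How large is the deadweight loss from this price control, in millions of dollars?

1352

Equilibrium: 485 - 8p = 8p - 27, so 512 = 16p and p* = 32, q* = 229.
The ceiling of 19 is below the equilibrium price 32, so it binds.
At p = 19: qd = 485 - 8·19 = 333 and qs = 8·19 - 27 = 125.
Quantity traded falls to 125. At q = 125 the demand price is (485 - 125)/8 = 45 and the supply price is (27 + 125)/8 = 19.
Deadweight loss = ½ · (45 - 19) · (229 - 125) = ½ · 26 · 104 = 1352.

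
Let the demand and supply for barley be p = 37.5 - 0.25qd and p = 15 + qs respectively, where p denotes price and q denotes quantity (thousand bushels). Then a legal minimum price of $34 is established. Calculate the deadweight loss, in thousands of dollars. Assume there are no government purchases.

10

Rearranging demand gives qd = 150 - 4p; rearranging supply gives qs = p - 15. In a free market, 150 - 4p = p - 15 gives the equilibrium p* = 33, q* = 18.
Since 34 > 33, the floor is binding.
At p = 34: qd = 150 - 4·34 = 14 and qs = 34 - 15 = 19.
Quantity traded falls to 14. At q = 14 the demand price is (150 - 14)/4 = 34 and the supply price is 15 + 14 = 29.
Deadweight loss = ½ · (34 - 29) · (18 - 14) = ½ · 5 · 4 = 10.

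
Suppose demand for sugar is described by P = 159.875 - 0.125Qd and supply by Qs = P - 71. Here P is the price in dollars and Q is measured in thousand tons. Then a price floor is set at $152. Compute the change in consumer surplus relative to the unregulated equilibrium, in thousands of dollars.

Rearranging demand gives Qd = 1279 - 8P. Setting quantity demanded equal to quantity supplied, 1279 - 8P = P - 71, gives P* = 150 and Q* = 79.
The floor of 152 is above the equilibrium price 150, so it binds.
At P = 152: Qd = 1279 - 8·152 = 63 and Qs = 152 - 71 = 81.
Consumer surplus without the control is ½ · (159.875 - 150) · 79 = 390.0625.
With the floor, consumers buy 63 units at 152, so CS = ½ · (159.875 - 152) · 63 = 248.0625.
Change in consumer surplus = 248.0625 - 390.0625 = -142.

-142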